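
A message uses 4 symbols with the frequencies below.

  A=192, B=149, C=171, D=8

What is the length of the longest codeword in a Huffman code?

3

Merge the two lowest-weight nodes at each step:
D(8) + B(149) → 157
157 + C(171) → 328
A(192) + 328 → 520
The rarest symbols sit at the bottom; the longest codeword is 3 bits.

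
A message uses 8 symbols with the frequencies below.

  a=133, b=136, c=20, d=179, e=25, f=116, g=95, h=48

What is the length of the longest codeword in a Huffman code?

Merge the two lowest-weight nodes at each step:
merge c(20) and e(25): 45
merge 45 and h(48): 93
merge 93 and g(95): 188
merge f(116) and a(133): 249
merge b(136) and d(179): 315
merge 188 and 249: 437
merge 315 and 437: 752
The first pair merged (c, e) ends up deepest, at depth 5.

5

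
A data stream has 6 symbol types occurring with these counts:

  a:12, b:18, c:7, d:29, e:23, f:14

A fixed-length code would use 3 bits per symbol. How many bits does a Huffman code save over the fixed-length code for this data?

52

Fixed-length: 3 bits × 103 symbols = 309 bits.
Huffman merges:
merge c(7) and a(12): 19
merge f(14) and b(18): 32
merge 19 and e(23): 42
merge d(29) and 32: 61
merge 42 and 61: 103
Huffman total = 19 + 32 + 42 + 61 + 103 = 257 bits.
Saving = 309 − 257 = 52 bits.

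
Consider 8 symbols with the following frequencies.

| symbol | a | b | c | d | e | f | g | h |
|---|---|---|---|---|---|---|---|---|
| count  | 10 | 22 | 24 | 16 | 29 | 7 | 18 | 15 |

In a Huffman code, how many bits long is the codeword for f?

Huffman merges, smallest pair first:
f(7) + a(10) → 17
h(15) + d(16) → 31
17 + g(18) → 35
b(22) + c(24) → 46
e(29) + 31 → 60
35 + 46 → 81
60 + 81 → 141
f's leaf is at depth 4, giving a 4-bit codeword.

4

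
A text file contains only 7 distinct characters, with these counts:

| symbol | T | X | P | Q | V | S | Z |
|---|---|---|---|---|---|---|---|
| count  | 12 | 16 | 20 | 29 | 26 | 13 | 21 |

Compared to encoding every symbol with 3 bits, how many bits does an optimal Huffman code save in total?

30

Fixed-length: 3 bits × 137 symbols = 411 bits.
Huffman merges:
combine T(12), S(13) → 25
combine X(16), P(20) → 36
combine Z(21), 25 → 46
combine V(26), Q(29) → 55
combine 36, 46 → 82
combine 55, 82 → 137
Huffman total = 25 + 36 + 46 + 55 + 82 + 137 = 381 bits.
Saving = 411 − 381 = 30 bits.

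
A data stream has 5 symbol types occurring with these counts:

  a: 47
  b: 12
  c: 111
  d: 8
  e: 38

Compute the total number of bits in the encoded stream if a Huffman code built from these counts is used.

399

Merge the two smallest weights repeatedly:
merge d(8) and b(12): 20
merge 20 and e(38): 58
merge a(47) and 58: 105
merge 105 and c(111): 216
Total encoded bits = sum of merged weights = 20 + 58 + 105 + 216 = 399.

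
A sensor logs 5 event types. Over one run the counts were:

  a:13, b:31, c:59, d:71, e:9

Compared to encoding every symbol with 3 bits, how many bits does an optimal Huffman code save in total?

179

Fixed-length: 3 bits × 183 symbols = 549 bits.
Huffman merges:
e(9) + a(13) → 22
22 + b(31) → 53
53 + c(59) → 112
d(71) + 112 → 183
Huffman total = 22 + 53 + 112 + 183 = 370 bits.
Saving = 549 − 370 = 179 bits.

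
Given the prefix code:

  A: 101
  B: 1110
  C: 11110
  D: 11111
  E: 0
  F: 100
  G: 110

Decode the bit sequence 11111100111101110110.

Read left to right; each codeword is recognised as soon as it completes (prefix code):
  11111→D | 100→F | 11110→C | 1110→B | 110→G
Decoded message: DFCBG

DFCBG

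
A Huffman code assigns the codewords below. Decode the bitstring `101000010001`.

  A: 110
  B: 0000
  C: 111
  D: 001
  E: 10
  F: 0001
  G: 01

Read left to right; each codeword is recognised as soon as it completes (prefix code):
  10→E | 10→E | 0001→F | 0001→F
Decoded message: EEFF

EEFF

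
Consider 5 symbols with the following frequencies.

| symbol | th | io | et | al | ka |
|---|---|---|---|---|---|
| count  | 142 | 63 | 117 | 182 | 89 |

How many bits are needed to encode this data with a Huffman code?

1338

Merge the two smallest weights repeatedly:
io(63) + ka(89) → 152
et(117) + th(142) → 259
152 + al(182) → 334
259 + 334 → 593
The encoded length is the sum of every internal node's weight: 152 + 259 + 334 + 593 = 1338 bits.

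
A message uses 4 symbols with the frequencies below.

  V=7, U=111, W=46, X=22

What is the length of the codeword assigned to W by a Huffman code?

2

Huffman merges, smallest pair first:
combine V(7), X(22) → 29
combine 29, W(46) → 75
combine 75, U(111) → 186
W sits 2 levels below the root, so its codeword is 2 bits.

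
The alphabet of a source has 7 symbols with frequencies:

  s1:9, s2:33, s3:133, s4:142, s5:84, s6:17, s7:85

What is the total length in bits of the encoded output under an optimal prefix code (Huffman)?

1234

Greedily combine the two least-frequent nodes:
merge s1(9) and s6(17): 26
merge 26 and s2(33): 59
merge 59 and s5(84): 143
merge s7(85) and s3(133): 218
merge s4(142) and 143: 285
merge 218 and 285: 503
Total encoded bits = sum of merged weights = 26 + 59 + 143 + 218 + 285 + 503 = 1234.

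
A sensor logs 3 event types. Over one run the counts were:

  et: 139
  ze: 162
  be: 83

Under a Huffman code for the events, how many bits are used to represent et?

2

Huffman merges, smallest pair first:
combine be(83), et(139) → 222
combine ze(162), 222 → 384
The subtree containing et is merged 2 times, so code length = 2.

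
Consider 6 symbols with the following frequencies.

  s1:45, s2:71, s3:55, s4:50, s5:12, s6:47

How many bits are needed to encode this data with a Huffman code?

Merge the two smallest weights repeatedly:
combine s5(12), s1(45) → 57
combine s6(47), s4(50) → 97
combine s3(55), 57 → 112
combine s2(71), 97 → 168
combine 112, 168 → 280
The encoded length is the sum of every internal node's weight: 57 + 97 + 112 + 168 + 280 = 714 bits.

714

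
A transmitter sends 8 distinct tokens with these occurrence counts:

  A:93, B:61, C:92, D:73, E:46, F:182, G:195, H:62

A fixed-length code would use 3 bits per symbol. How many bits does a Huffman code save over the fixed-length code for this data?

Fixed-length: 3 bits × 804 symbols = 2412 bits.
Huffman merges:
merge E(46) and B(61): 107
merge H(62) and D(73): 135
merge C(92) and A(93): 185
merge 107 and 135: 242
merge F(182) and 185: 367
merge G(195) and 242: 437
merge 367 and 437: 804
Huffman total = 107 + 135 + 185 + 242 + 367 + 437 + 804 = 2277 bits.
Saving = 2412 − 2277 = 135 bits.

135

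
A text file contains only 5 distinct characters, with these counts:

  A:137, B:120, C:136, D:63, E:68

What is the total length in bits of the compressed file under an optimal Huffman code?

1179

Build the Huffman tree bottom-up:
D(63) + E(68) → 131
B(120) + 131 → 251
C(136) + A(137) → 273
251 + 273 → 524
The encoded length is the sum of every internal node's weight: 131 + 251 + 273 + 524 = 1179 bits.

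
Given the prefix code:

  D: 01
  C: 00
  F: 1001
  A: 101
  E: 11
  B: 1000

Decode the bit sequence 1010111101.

Read left to right; each codeword is recognised as soon as it completes (prefix code):
  101→A | 01→D | 11→E | 101→A
Decoded message: ADEA

ADEA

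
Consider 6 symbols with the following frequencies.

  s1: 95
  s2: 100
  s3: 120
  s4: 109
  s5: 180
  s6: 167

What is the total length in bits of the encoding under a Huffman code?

1966

Build the Huffman tree bottom-up:
s1(95) + s2(100) → 195
s4(109) + s3(120) → 229
s6(167) + s5(180) → 347
195 + 229 → 424
347 + 424 → 771
Total encoded bits = sum of merged weights = 195 + 229 + 347 + 424 + 771 = 1966.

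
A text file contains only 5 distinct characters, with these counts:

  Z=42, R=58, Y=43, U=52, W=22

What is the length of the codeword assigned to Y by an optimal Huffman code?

2

Build the tree from the bottom:
combine W(22), Z(42) → 64
combine Y(43), U(52) → 95
combine R(58), 64 → 122
combine 95, 122 → 217
Y's leaf is at depth 2, giving a 2-bit codeword.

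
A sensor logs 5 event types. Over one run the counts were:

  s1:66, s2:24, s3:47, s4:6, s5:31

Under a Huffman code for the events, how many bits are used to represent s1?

Repeatedly merge the two smallest:
combine s4(6), s2(24) → 30
combine 30, s5(31) → 61
combine s3(47), 61 → 108
combine s1(66), 108 → 174
s1 sits one level below the root: a 1-bit codeword.

1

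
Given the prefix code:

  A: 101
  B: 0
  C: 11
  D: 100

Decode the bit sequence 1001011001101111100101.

Read left to right; each codeword is recognised as soon as it completes (prefix code):
  100→D | 101→A | 100→D | 11→C | 0→B | 11→C | 11→C | 100→D | 101→A
Decoded message: DADCBCCDA

DADCBCCDA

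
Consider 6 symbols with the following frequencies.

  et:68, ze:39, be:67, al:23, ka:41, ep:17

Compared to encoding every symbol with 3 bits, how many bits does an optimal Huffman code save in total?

Fixed-length: 3 bits × 255 symbols = 765 bits.
Huffman merges:
merge ep(17) and al(23): 40
merge ze(39) and 40: 79
merge ka(41) and be(67): 108
merge et(68) and 79: 147
merge 108 and 147: 255
Huffman total = 40 + 79 + 108 + 147 + 255 = 629 bits.
Saving = 765 − 629 = 136 bits.

136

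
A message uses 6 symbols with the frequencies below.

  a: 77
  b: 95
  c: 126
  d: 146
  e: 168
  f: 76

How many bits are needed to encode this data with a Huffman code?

Merge the two smallest weights repeatedly:
combine f(76), a(77) → 153
combine b(95), c(126) → 221
combine d(146), 153 → 299
combine e(168), 221 → 389
combine 299, 389 → 688
Total encoded bits = sum of merged weights = 153 + 221 + 299 + 389 + 688 = 1750.

1750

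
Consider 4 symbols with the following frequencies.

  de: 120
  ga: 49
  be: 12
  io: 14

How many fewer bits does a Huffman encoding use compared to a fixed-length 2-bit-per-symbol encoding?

94

Fixed-length: 2 bits × 195 symbols = 390 bits.
Huffman merges:
combine be(12), io(14) → 26
combine 26, ga(49) → 75
combine 75, de(120) → 195
Huffman total = 26 + 75 + 195 = 296 bits.
Saving = 390 − 296 = 94 bits.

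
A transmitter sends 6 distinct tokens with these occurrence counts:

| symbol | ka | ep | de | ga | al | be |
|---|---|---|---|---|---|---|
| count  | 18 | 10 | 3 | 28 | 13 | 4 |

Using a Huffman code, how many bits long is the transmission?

Greedily combine the two least-frequent nodes:
combine de(3), be(4) → 7
combine 7, ep(10) → 17
combine al(13), 17 → 30
combine ka(18), ga(28) → 46
combine 30, 46 → 76
Total encoded bits = sum of merged weights = 7 + 17 + 30 + 46 + 76 = 176.

176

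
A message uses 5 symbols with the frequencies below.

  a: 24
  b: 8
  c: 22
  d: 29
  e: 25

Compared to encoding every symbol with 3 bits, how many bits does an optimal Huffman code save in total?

78

Fixed-length: 3 bits × 108 symbols = 324 bits.
Huffman merges:
b(8) + c(22) → 30
a(24) + e(25) → 49
d(29) + 30 → 59
49 + 59 → 108
Huffman total = 30 + 49 + 59 + 108 = 246 bits.
Saving = 324 − 246 = 78 bits.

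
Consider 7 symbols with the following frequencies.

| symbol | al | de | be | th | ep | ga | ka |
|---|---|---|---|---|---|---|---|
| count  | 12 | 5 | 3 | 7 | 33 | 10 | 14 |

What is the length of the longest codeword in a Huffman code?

Merge the two lowest-weight nodes at each step:
combine be(3), de(5) → 8
combine th(7), 8 → 15
combine ga(10), al(12) → 22
combine ka(14), 15 → 29
combine 22, 29 → 51
combine ep(33), 51 → 84
Maximum depth reached is 5.

5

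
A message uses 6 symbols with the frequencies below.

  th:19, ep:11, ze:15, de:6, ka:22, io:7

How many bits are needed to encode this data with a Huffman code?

Build the Huffman tree bottom-up:
combine de(6), io(7) → 13
combine ep(11), 13 → 24
combine ze(15), th(19) → 34
combine ka(22), 24 → 46
combine 34, 46 → 80
Each symbol's bit-cost is frequency × depth; summing gives 197 bits (equivalently 13 + 24 + 34 + 46 + 80).

197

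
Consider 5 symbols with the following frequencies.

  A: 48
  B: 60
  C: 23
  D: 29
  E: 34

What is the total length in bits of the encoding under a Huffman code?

440

Greedily combine the two least-frequent nodes:
combine C(23), D(29) → 52
combine E(34), A(48) → 82
combine 52, B(60) → 112
combine 82, 112 → 194
Total encoded bits = sum of merged weights = 52 + 82 + 112 + 194 = 440.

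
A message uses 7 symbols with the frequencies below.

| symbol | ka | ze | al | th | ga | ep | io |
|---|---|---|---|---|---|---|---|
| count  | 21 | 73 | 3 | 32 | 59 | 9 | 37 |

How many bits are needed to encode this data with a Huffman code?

578

Greedily combine the two least-frequent nodes:
merge al(3) and ep(9): 12
merge 12 and ka(21): 33
merge th(32) and 33: 65
merge io(37) and ga(59): 96
merge 65 and ze(73): 138
merge 96 and 138: 234
The encoded length is the sum of every internal node's weight: 12 + 33 + 65 + 96 + 138 + 234 = 578 bits.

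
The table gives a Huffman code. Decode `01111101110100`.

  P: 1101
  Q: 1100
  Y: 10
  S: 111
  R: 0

Read left to right; each codeword is recognised as soon as it completes (prefix code):
  0→R | 111→S | 1101→P | 1101→P | 0→R | 0→R
Decoded message: RSPPRR

RSPPRR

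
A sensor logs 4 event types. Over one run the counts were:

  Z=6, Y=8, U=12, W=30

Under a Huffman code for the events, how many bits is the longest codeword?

3

Merge the two lowest-weight nodes at each step:
merge Z(6) and Y(8): 14
merge U(12) and 14: 26
merge 26 and W(30): 56
Maximum depth reached is 3.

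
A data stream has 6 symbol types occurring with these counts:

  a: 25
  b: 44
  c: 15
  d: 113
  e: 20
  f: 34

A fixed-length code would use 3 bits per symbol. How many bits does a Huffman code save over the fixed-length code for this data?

191

Fixed-length: 3 bits × 251 symbols = 753 bits.
Huffman merges:
combine c(15), e(20) → 35
combine a(25), f(34) → 59
combine 35, b(44) → 79
combine 59, 79 → 138
combine d(113), 138 → 251
Huffman total = 35 + 59 + 79 + 138 + 251 = 562 bits.
Saving = 753 − 562 = 191 bits.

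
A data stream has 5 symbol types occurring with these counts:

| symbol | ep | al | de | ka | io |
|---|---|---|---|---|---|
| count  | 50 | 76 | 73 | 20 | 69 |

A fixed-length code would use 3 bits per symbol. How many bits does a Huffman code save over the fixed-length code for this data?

218

Fixed-length: 3 bits × 288 symbols = 864 bits.
Huffman merges:
merge ka(20) and ep(50): 70
merge io(69) and 70: 139
merge de(73) and al(76): 149
merge 139 and 149: 288
Huffman total = 70 + 139 + 149 + 288 = 646 bits.
Saving = 864 − 646 = 218 bits.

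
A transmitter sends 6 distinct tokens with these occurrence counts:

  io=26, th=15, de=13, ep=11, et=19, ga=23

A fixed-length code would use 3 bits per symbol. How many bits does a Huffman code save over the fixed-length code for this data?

Fixed-length: 3 bits × 107 symbols = 321 bits.
Huffman merges:
merge ep(11) and de(13): 24
merge th(15) and et(19): 34
merge ga(23) and 24: 47
merge io(26) and 34: 60
merge 47 and 60: 107
Huffman total = 24 + 34 + 47 + 60 + 107 = 272 bits.
Saving = 321 − 272 = 49 bits.

49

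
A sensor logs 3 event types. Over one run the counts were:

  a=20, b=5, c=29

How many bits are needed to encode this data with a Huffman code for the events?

Greedily combine the two least-frequent nodes:
b(5) + a(20) → 25
25 + c(29) → 54
Total encoded bits = sum of merged weights = 25 + 54 = 79.

79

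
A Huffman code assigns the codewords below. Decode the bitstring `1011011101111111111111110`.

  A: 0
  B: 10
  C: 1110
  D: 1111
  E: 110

Read left to right; each codeword is recognised as soon as it completes (prefix code):
  10→B | 110→E | 1110→C | 1111→D | 1111→D | 1111→D | 1110→C
Decoded message: BECDDDC

BECDDDC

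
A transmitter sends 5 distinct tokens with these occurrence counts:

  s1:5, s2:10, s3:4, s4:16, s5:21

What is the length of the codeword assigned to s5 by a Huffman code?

Build the tree from the bottom:
combine s3(4), s1(5) → 9
combine 9, s2(10) → 19
combine s4(16), 19 → 35
combine s5(21), 35 → 56
s5 is a child of the root — depth 1, so its codeword is a single bit.

1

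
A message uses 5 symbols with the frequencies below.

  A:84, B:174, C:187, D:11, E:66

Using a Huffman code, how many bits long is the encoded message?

1095

Greedily combine the two least-frequent nodes:
D(11) + E(66) → 77
77 + A(84) → 161
161 + B(174) → 335
C(187) + 335 → 522
The encoded length is the sum of every internal node's weight: 77 + 161 + 335 + 522 = 1095 bits.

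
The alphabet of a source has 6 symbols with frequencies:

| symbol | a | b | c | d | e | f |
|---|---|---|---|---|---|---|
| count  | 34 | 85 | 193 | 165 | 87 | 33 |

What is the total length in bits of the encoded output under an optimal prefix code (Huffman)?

1413

Merge the two smallest weights repeatedly:
combine f(33), a(34) → 67
combine 67, b(85) → 152
combine e(87), 152 → 239
combine d(165), c(193) → 358
combine 239, 358 → 597
The encoded length is the sum of every internal node's weight: 67 + 152 + 239 + 358 + 597 = 1413 bits.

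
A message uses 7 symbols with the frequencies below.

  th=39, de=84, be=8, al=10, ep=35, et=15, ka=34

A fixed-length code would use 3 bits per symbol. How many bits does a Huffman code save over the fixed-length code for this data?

Fixed-length: 3 bits × 225 symbols = 675 bits.
Huffman merges:
merge be(8) and al(10): 18
merge et(15) and 18: 33
merge 33 and ka(34): 67
merge ep(35) and th(39): 74
merge 67 and 74: 141
merge de(84) and 141: 225
Huffman total = 18 + 33 + 67 + 74 + 141 + 225 = 558 bits.
Saving = 675 − 558 = 117 bits.

117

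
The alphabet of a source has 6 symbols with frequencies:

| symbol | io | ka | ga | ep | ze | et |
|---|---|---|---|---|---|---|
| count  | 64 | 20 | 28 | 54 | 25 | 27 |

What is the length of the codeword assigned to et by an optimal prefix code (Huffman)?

Repeatedly merge the two smallest:
ka(20) + ze(25) → 45
et(27) + ga(28) → 55
45 + ep(54) → 99
55 + io(64) → 119
99 + 119 → 218
et's leaf is at depth 3, giving a 3-bit codeword.

3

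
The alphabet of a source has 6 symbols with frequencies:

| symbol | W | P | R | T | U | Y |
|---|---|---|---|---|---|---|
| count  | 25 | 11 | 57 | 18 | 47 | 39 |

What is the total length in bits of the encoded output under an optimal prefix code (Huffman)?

Merge the two smallest weights repeatedly:
P(11) + T(18) → 29
W(25) + 29 → 54
Y(39) + U(47) → 86
54 + R(57) → 111
86 + 111 → 197
Total encoded bits = sum of merged weights = 29 + 54 + 86 + 111 + 197 = 477.

477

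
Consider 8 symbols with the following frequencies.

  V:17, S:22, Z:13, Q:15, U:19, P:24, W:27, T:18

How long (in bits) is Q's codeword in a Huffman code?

3

Repeatedly merge the two smallest:
Z(13) + Q(15) → 28
V(17) + T(18) → 35
U(19) + S(22) → 41
P(24) + W(27) → 51
28 + 35 → 63
41 + 51 → 92
63 + 92 → 155
Q's leaf is at depth 3, giving a 3-bit codeword.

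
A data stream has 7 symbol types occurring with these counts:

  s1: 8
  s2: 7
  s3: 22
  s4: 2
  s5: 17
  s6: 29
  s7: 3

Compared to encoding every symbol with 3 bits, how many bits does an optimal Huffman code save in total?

51

Fixed-length: 3 bits × 88 symbols = 264 bits.
Huffman merges:
s4(2) + s7(3) → 5
5 + s2(7) → 12
s1(8) + 12 → 20
s5(17) + 20 → 37
s3(22) + s6(29) → 51
37 + 51 → 88
Huffman total = 5 + 12 + 20 + 37 + 51 + 88 = 213 bits.
Saving = 264 − 213 = 51 bits.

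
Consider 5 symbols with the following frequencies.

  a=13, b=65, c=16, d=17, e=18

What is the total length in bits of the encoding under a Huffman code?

257

Build the Huffman tree bottom-up:
combine a(13), c(16) → 29
combine d(17), e(18) → 35
combine 29, 35 → 64
combine 64, b(65) → 129
Total encoded bits = sum of merged weights = 29 + 35 + 64 + 129 = 257.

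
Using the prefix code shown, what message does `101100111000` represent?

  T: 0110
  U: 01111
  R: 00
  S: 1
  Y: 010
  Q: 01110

Read left to right; each codeword is recognised as soon as it completes (prefix code):
  1→S | 0110→T | 01110→Q | 00→R
Decoded message: STQR

STQR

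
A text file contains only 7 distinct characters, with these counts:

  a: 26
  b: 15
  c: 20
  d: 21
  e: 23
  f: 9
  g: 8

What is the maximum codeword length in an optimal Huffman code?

4

Merge the two lowest-weight nodes at each step:
merge g(8) and f(9): 17
merge b(15) and 17: 32
merge c(20) and d(21): 41
merge e(23) and a(26): 49
merge 32 and 41: 73
merge 49 and 73: 122
Maximum depth reached is 4.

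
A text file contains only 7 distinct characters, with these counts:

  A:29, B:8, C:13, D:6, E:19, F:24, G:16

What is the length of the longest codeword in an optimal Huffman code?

4

Merge the two lowest-weight nodes at each step:
D(6) + B(8) → 14
C(13) + 14 → 27
G(16) + E(19) → 35
F(24) + 27 → 51
A(29) + 35 → 64
51 + 64 → 115
Maximum depth reached is 4.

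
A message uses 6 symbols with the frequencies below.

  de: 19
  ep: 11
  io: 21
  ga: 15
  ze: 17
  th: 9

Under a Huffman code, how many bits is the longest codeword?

Merge the two lowest-weight nodes at each step:
th(9) + ep(11) → 20
ga(15) + ze(17) → 32
de(19) + 20 → 39
io(21) + 32 → 53
39 + 53 → 92
Maximum depth reached is 3.

3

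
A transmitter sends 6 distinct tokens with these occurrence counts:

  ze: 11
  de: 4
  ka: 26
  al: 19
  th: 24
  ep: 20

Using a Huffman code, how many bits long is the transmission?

257

Build the Huffman tree bottom-up:
combine de(4), ze(11) → 15
combine 15, al(19) → 34
combine ep(20), th(24) → 44
combine ka(26), 34 → 60
combine 44, 60 → 104
Total encoded bits = sum of merged weights = 15 + 34 + 44 + 60 + 104 = 257.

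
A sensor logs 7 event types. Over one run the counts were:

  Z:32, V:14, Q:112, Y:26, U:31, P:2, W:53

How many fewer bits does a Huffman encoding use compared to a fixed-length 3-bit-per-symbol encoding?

Fixed-length: 3 bits × 270 symbols = 810 bits.
Huffman merges:
merge P(2) and V(14): 16
merge 16 and Y(26): 42
merge U(31) and Z(32): 63
merge 42 and W(53): 95
merge 63 and 95: 158
merge Q(112) and 158: 270
Huffman total = 16 + 42 + 63 + 95 + 158 + 270 = 644 bits.
Saving = 810 − 644 = 166 bits.

166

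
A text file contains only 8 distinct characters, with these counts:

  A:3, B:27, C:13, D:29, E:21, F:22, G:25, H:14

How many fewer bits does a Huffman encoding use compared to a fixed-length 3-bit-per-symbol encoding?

13

Fixed-length: 3 bits × 154 symbols = 462 bits.
Huffman merges:
A(3) + C(13) → 16
H(14) + 16 → 30
E(21) + F(22) → 43
G(25) + B(27) → 52
D(29) + 30 → 59
43 + 52 → 95
59 + 95 → 154
Huffman total = 16 + 30 + 43 + 52 + 59 + 95 + 154 = 449 bits.
Saving = 462 − 449 = 13 bits.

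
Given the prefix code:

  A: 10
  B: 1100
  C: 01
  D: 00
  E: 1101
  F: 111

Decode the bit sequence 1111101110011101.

FEBFC

Read left to right; each codeword is recognised as soon as it completes (prefix code):
  111→F | 1101→E | 1100→B | 111→F | 01→C
Decoded message: FEBFC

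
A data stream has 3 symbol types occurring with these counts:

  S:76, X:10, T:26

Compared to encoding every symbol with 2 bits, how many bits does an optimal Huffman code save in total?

Fixed-length: 2 bits × 112 symbols = 224 bits.
Huffman merges:
merge X(10) and T(26): 36
merge 36 and S(76): 112
Huffman total = 36 + 112 = 148 bits.
Saving = 224 − 148 = 76 bits.

76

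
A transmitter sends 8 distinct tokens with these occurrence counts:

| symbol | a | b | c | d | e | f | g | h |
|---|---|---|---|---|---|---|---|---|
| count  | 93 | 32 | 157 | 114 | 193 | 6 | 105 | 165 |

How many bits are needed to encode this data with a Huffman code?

Merge the two smallest weights repeatedly:
merge f(6) and b(32): 38
merge 38 and a(93): 131
merge g(105) and d(114): 219
merge 131 and c(157): 288
merge h(165) and e(193): 358
merge 219 and 288: 507
merge 358 and 507: 865
The encoded length is the sum of every internal node's weight: 38 + 131 + 219 + 288 + 358 + 507 + 865 = 2406 bits.

2406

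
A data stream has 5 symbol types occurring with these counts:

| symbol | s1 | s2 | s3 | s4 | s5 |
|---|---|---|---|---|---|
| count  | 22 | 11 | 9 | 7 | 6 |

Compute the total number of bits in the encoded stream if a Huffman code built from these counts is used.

Merge the two smallest weights repeatedly:
s5(6) + s4(7) → 13
s3(9) + s2(11) → 20
13 + 20 → 33
s1(22) + 33 → 55
Total encoded bits = sum of merged weights = 13 + 20 + 33 + 55 = 121.

121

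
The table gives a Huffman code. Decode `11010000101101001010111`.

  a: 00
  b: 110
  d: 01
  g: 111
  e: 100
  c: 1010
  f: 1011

beafdacg

Read left to right; each codeword is recognised as soon as it completes (prefix code):
  110→b | 100→e | 00→a | 1011→f | 01→d | 00→a | 1010→c | 111→g
Decoded message: beafdacg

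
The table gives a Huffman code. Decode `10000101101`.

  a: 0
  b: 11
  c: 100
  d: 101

caadd

Read left to right; each codeword is recognised as soon as it completes (prefix code):
  100→c | 0→a | 0→a | 101→d | 101→d
Decoded message: caadd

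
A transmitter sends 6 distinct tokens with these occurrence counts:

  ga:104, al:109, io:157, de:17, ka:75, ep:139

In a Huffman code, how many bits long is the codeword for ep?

2

Huffman merges, smallest pair first:
merge de(17) and ka(75): 92
merge 92 and ga(104): 196
merge al(109) and ep(139): 248
merge io(157) and 196: 353
merge 248 and 353: 601
ep's leaf is at depth 2, giving a 2-bit codeword.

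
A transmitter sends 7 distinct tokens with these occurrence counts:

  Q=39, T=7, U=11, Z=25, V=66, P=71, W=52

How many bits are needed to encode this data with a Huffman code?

Build the Huffman tree bottom-up:
T(7) + U(11) → 18
18 + Z(25) → 43
Q(39) + 43 → 82
W(52) + V(66) → 118
P(71) + 82 → 153
118 + 153 → 271
The encoded length is the sum of every internal node's weight: 18 + 43 + 82 + 118 + 153 + 271 = 685 bits.

685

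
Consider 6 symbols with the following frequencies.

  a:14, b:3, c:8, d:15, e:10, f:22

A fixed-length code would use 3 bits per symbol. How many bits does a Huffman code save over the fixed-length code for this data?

Fixed-length: 3 bits × 72 symbols = 216 bits.
Huffman merges:
combine b(3), c(8) → 11
combine e(10), 11 → 21
combine a(14), d(15) → 29
combine 21, f(22) → 43
combine 29, 43 → 72
Huffman total = 11 + 21 + 29 + 43 + 72 = 176 bits.
Saving = 216 − 176 = 40 bits.

40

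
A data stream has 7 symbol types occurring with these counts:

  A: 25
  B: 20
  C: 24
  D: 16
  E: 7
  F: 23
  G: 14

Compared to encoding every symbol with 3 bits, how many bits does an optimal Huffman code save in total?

28

Fixed-length: 3 bits × 129 symbols = 387 bits.
Huffman merges:
merge E(7) and G(14): 21
merge D(16) and B(20): 36
merge 21 and F(23): 44
merge C(24) and A(25): 49
merge 36 and 44: 80
merge 49 and 80: 129
Huffman total = 21 + 36 + 44 + 49 + 80 + 129 = 359 bits.
Saving = 387 − 359 = 28 bits.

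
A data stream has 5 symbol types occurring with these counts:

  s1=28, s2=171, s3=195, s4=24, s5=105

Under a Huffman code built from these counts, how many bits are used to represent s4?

4

Build the tree from the bottom:
merge s4(24) and s1(28): 52
merge 52 and s5(105): 157
merge 157 and s2(171): 328
merge s3(195) and 328: 523
s4 sits 4 levels below the root, so its codeword is 4 bits.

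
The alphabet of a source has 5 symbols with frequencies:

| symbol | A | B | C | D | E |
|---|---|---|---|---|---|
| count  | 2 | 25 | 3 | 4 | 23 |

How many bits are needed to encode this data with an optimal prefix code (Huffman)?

103

Build the Huffman tree bottom-up:
A(2) + C(3) → 5
D(4) + 5 → 9
9 + E(23) → 32
B(25) + 32 → 57
Total encoded bits = sum of merged weights = 5 + 9 + 32 + 57 = 103.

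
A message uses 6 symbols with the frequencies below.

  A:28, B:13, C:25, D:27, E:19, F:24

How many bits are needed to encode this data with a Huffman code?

Greedily combine the two least-frequent nodes:
B(13) + E(19) → 32
F(24) + C(25) → 49
D(27) + A(28) → 55
32 + 49 → 81
55 + 81 → 136
Total encoded bits = sum of merged weights = 32 + 49 + 55 + 81 + 136 = 353.

353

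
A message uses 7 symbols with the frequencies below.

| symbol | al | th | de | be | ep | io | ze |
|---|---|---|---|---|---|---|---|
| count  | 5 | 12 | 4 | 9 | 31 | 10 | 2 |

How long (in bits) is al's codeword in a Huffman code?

Build the tree from the bottom:
merge ze(2) and de(4): 6
merge al(5) and 6: 11
merge be(9) and io(10): 19
merge 11 and th(12): 23
merge 19 and 23: 42
merge ep(31) and 42: 73
The subtree containing al is merged 4 times, so code length = 4.

4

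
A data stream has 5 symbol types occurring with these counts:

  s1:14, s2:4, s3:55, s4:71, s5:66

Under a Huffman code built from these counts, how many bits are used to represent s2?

Huffman merges, smallest pair first:
combine s2(4), s1(14) → 18
combine 18, s3(55) → 73
combine s5(66), s4(71) → 137
combine 73, 137 → 210
s2's leaf is at depth 3, giving a 3-bit codeword.

3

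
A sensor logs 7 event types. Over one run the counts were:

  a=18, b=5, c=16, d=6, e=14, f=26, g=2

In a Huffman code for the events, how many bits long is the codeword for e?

3

Build the tree from the bottom:
g(2) + b(5) → 7
d(6) + 7 → 13
13 + e(14) → 27
c(16) + a(18) → 34
f(26) + 27 → 53
34 + 53 → 87
e's leaf is at depth 3, giving a 3-bit codeword.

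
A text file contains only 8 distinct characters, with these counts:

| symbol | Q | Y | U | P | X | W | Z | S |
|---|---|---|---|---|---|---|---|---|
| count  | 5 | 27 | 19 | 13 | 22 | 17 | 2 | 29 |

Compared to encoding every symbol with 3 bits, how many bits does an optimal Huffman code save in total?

29

Fixed-length: 3 bits × 134 symbols = 402 bits.
Huffman merges:
combine Z(2), Q(5) → 7
combine 7, P(13) → 20
combine W(17), U(19) → 36
combine 20, X(22) → 42
combine Y(27), S(29) → 56
combine 36, 42 → 78
combine 56, 78 → 134
Huffman total = 7 + 20 + 36 + 42 + 56 + 78 + 134 = 373 bits.
Saving = 402 − 373 = 29 bits.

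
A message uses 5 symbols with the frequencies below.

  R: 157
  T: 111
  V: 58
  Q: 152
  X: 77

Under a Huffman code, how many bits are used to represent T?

Repeatedly merge the two smallest:
V(58) + X(77) → 135
T(111) + 135 → 246
Q(152) + R(157) → 309
246 + 309 → 555
The subtree containing T is merged 2 times, so code length = 2.

2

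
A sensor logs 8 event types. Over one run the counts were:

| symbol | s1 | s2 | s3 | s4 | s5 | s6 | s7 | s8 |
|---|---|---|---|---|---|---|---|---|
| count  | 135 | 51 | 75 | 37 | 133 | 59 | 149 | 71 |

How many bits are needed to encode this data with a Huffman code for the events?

Merge the two smallest weights repeatedly:
s4(37) + s2(51) → 88
s6(59) + s8(71) → 130
s3(75) + 88 → 163
130 + s5(133) → 263
s1(135) + s7(149) → 284
163 + 263 → 426
284 + 426 → 710
Each symbol's bit-cost is frequency × depth; summing gives 2064 bits (equivalently 88 + 130 + 163 + 263 + 284 + 426 + 710).

2064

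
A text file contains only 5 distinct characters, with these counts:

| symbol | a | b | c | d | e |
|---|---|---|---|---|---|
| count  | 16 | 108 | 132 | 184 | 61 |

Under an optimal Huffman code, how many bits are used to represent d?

2

Huffman merges, smallest pair first:
a(16) + e(61) → 77
77 + b(108) → 185
c(132) + d(184) → 316
185 + 316 → 501
d's leaf is at depth 2, giving a 2-bit codeword.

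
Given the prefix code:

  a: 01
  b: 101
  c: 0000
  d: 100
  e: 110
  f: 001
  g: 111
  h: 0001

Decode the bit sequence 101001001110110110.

Read left to right; each codeword is recognised as soon as it completes (prefix code):
  101→b | 001→f | 001→f | 110→e | 110→e | 110→e
Decoded message: bffeee

bffeee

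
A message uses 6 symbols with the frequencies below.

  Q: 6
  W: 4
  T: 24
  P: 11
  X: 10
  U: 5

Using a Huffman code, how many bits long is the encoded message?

Greedily combine the two least-frequent nodes:
combine W(4), U(5) → 9
combine Q(6), 9 → 15
combine X(10), P(11) → 21
combine 15, 21 → 36
combine T(24), 36 → 60
Each symbol's bit-cost is frequency × depth; summing gives 141 bits (equivalently 9 + 15 + 21 + 36 + 60).

141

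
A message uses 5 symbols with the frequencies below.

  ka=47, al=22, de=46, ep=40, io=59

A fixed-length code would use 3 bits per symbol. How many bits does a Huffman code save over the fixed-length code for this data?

Fixed-length: 3 bits × 214 symbols = 642 bits.
Huffman merges:
combine al(22), ep(40) → 62
combine de(46), ka(47) → 93
combine io(59), 62 → 121
combine 93, 121 → 214
Huffman total = 62 + 93 + 121 + 214 = 490 bits.
Saving = 642 − 490 = 152 bits.

152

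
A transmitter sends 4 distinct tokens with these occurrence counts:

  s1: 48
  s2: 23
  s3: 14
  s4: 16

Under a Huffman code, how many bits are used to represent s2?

Build the tree from the bottom:
s3(14) + s4(16) → 30
s2(23) + 30 → 53
s1(48) + 53 → 101
The subtree containing s2 is merged 2 times, so code length = 2.

2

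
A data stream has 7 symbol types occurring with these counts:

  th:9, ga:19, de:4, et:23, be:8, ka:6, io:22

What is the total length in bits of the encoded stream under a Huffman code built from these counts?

236

Greedily combine the two least-frequent nodes:
de(4) + ka(6) → 10
be(8) + th(9) → 17
10 + 17 → 27
ga(19) + io(22) → 41
et(23) + 27 → 50
41 + 50 → 91
The encoded length is the sum of every internal node's weight: 10 + 17 + 27 + 41 + 50 + 91 = 236 bits.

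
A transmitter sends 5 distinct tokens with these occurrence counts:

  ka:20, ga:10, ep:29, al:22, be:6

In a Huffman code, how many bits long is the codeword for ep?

Huffman merges, smallest pair first:
merge be(6) and ga(10): 16
merge 16 and ka(20): 36
merge al(22) and ep(29): 51
merge 36 and 51: 87
ep's leaf is at depth 2, giving a 2-bit codeword.

2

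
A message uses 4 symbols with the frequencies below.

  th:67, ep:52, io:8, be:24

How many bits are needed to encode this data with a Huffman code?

267

Build the Huffman tree bottom-up:
io(8) + be(24) → 32
32 + ep(52) → 84
th(67) + 84 → 151
The encoded length is the sum of every internal node's weight: 32 + 84 + 151 = 267 bits.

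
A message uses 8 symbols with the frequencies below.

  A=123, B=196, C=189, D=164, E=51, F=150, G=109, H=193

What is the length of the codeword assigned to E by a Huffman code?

4

Huffman merges, smallest pair first:
combine E(51), G(109) → 160
combine A(123), F(150) → 273
combine 160, D(164) → 324
combine C(189), H(193) → 382
combine B(196), 273 → 469
combine 324, 382 → 706
combine 469, 706 → 1175
E sits 4 levels below the root, so its codeword is 4 bits.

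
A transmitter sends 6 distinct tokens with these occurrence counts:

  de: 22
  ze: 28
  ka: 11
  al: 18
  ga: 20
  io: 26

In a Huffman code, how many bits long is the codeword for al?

Build the tree from the bottom:
combine ka(11), al(18) → 29
combine ga(20), de(22) → 42
combine io(26), ze(28) → 54
combine 29, 42 → 71
combine 54, 71 → 125
al sits 3 levels below the root, so its codeword is 3 bits.

3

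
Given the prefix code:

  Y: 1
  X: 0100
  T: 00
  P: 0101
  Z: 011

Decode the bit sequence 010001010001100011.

XPTZTZ

Read left to right; each codeword is recognised as soon as it completes (prefix code):
  0100→X | 0101→P | 00→T | 011→Z | 00→T | 011→Z
Decoded message: XPTZTZ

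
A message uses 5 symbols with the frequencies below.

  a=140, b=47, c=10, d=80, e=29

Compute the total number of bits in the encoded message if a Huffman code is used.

597

Merge the two smallest weights repeatedly:
combine c(10), e(29) → 39
combine 39, b(47) → 86
combine d(80), 86 → 166
combine a(140), 166 → 306
The encoded length is the sum of every internal node's weight: 39 + 86 + 166 + 306 = 597 bits.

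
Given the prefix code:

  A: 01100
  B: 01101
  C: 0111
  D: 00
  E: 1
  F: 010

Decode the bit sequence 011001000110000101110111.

Read left to right; each codeword is recognised as soon as it completes (prefix code):
  01100→A | 1→E | 00→D | 01100→A | 00→D | 1→E | 0111→C | 0111→C
Decoded message: AEDADECC

AEDADECC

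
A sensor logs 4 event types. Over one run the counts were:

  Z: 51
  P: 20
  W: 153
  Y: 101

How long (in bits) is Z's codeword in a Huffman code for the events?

3

Build the tree from the bottom:
P(20) + Z(51) → 71
71 + Y(101) → 172
W(153) + 172 → 325
The subtree containing Z is merged 3 times, so code length = 3.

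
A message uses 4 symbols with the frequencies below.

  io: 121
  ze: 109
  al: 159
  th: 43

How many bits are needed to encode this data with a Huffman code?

857

Greedily combine the two least-frequent nodes:
combine th(43), ze(109) → 152
combine io(121), 152 → 273
combine al(159), 273 → 432
Total encoded bits = sum of merged weights = 152 + 273 + 432 = 857.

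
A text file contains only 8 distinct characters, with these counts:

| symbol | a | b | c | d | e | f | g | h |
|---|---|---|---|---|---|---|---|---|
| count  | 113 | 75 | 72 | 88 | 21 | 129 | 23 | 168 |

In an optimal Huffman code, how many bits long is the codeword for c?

4

Build the tree from the bottom:
merge e(21) and g(23): 44
merge 44 and c(72): 116
merge b(75) and d(88): 163
merge a(113) and 116: 229
merge f(129) and 163: 292
merge h(168) and 229: 397
merge 292 and 397: 689
c's leaf is at depth 4, giving a 4-bit codeword.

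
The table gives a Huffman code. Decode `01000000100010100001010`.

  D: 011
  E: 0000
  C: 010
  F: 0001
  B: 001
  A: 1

CECBCFC

Read left to right; each codeword is recognised as soon as it completes (prefix code):
  010→C | 0000→E | 010→C | 001→B | 010→C | 0001→F | 010→C
Decoded message: CECBCFC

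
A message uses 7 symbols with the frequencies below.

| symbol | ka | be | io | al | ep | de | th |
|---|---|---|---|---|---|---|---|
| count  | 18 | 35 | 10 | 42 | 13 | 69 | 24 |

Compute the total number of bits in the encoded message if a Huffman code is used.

Merge the two smallest weights repeatedly:
merge io(10) and ep(13): 23
merge ka(18) and 23: 41
merge th(24) and be(35): 59
merge 41 and al(42): 83
merge 59 and de(69): 128
merge 83 and 128: 211
Each symbol's bit-cost is frequency × depth; summing gives 545 bits (equivalently 23 + 41 + 59 + 83 + 128 + 211).

545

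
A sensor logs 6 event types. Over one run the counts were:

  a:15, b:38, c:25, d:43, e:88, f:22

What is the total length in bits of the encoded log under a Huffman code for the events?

554

Build the Huffman tree bottom-up:
merge a(15) and f(22): 37
merge c(25) and 37: 62
merge b(38) and d(43): 81
merge 62 and 81: 143
merge e(88) and 143: 231
The encoded length is the sum of every internal node's weight: 37 + 62 + 81 + 143 + 231 = 554 bits.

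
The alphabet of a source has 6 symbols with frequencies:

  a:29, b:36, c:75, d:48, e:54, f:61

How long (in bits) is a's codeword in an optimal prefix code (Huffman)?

Huffman merges, smallest pair first:
a(29) + b(36) → 65
d(48) + e(54) → 102
f(61) + 65 → 126
c(75) + 102 → 177
126 + 177 → 303
The subtree containing a is merged 3 times, so code length = 3.

3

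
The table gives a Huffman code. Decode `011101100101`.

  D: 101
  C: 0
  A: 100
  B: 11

CBDAD

Read left to right; each codeword is recognised as soon as it completes (prefix code):
  0→C | 11→B | 101→D | 100→A | 101→D
Decoded message: CBDAD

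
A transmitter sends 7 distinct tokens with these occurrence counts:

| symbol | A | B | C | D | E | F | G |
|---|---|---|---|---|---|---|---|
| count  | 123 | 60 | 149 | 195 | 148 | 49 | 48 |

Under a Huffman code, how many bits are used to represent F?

Repeatedly merge the two smallest:
G(48) + F(49) → 97
B(60) + 97 → 157
A(123) + E(148) → 271
C(149) + 157 → 306
D(195) + 271 → 466
306 + 466 → 772
F sits 4 levels below the root, so its codeword is 4 bits.

4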